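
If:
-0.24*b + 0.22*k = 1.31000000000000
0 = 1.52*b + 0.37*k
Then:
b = -1.15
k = 4.71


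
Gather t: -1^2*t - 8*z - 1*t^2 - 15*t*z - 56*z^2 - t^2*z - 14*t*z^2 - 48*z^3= t^2*(-z - 1) + t*(-14*z^2 - 15*z - 1) - 48*z^3 - 56*z^2 - 8*z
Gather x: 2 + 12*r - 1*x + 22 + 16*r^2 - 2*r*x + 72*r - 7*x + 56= 16*r^2 + 84*r + x*(-2*r - 8) + 80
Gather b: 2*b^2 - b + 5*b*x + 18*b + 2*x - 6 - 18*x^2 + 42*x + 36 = 2*b^2 + b*(5*x + 17) - 18*x^2 + 44*x + 30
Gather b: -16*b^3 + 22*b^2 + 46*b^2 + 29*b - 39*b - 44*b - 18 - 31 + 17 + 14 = -16*b^3 + 68*b^2 - 54*b - 18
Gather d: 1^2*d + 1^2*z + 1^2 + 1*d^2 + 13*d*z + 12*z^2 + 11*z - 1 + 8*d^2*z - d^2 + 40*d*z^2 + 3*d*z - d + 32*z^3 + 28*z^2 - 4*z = 8*d^2*z + d*(40*z^2 + 16*z) + 32*z^3 + 40*z^2 + 8*z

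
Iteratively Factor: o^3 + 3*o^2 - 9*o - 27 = (o + 3)*(o^2 - 9) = (o + 3)^2*(o - 3)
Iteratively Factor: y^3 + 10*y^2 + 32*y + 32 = (y + 2)*(y^2 + 8*y + 16) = (y + 2)*(y + 4)*(y + 4)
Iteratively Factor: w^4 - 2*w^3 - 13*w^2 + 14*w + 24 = (w + 3)*(w^3 - 5*w^2 + 2*w + 8) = (w + 1)*(w + 3)*(w^2 - 6*w + 8) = (w - 2)*(w + 1)*(w + 3)*(w - 4)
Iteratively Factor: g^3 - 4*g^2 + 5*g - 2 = (g - 1)*(g^2 - 3*g + 2) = (g - 2)*(g - 1)*(g - 1)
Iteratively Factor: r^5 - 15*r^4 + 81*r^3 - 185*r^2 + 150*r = (r - 5)*(r^4 - 10*r^3 + 31*r^2 - 30*r) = (r - 5)^2*(r^3 - 5*r^2 + 6*r) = (r - 5)^2*(r - 2)*(r^2 - 3*r) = r*(r - 5)^2*(r - 2)*(r - 3)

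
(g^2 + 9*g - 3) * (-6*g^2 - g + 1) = -6*g^4 - 55*g^3 + 10*g^2 + 12*g - 3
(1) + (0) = 1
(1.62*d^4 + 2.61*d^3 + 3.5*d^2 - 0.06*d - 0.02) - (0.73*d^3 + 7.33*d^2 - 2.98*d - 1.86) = 1.62*d^4 + 1.88*d^3 - 3.83*d^2 + 2.92*d + 1.84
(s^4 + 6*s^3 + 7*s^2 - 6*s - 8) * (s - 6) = s^5 - 29*s^3 - 48*s^2 + 28*s + 48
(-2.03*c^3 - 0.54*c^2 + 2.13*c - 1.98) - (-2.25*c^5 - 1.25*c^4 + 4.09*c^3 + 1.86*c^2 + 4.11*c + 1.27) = 2.25*c^5 + 1.25*c^4 - 6.12*c^3 - 2.4*c^2 - 1.98*c - 3.25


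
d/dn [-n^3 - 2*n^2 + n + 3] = -3*n^2 - 4*n + 1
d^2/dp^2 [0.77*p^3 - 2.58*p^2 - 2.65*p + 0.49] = 4.62*p - 5.16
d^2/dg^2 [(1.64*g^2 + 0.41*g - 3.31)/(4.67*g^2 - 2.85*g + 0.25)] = (61.538458*g^3 - 444.612954*g^2 + 261.45462*g - 45.25285)/(101.847563*g^6 - 186.466095*g^5 + 130.1529*g^4 - 43.113375*g^3 + 6.9675*g^2 - 0.534375*g + 0.015625)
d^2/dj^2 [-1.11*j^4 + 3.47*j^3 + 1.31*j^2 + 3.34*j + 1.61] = -13.32*j^2 + 20.82*j + 2.62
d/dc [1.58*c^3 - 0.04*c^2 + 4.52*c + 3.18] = 4.74*c^2 - 0.08*c + 4.52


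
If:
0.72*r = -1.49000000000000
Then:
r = -2.07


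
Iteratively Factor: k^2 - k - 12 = (k - 4)*(k + 3)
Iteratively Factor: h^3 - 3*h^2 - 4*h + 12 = (h - 2)*(h^2 - h - 6) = (h - 2)*(h + 2)*(h - 3)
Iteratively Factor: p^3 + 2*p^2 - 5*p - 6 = (p + 3)*(p^2 - p - 2) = (p + 1)*(p + 3)*(p - 2)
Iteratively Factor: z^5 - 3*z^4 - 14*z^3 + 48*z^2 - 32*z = (z - 4)*(z^4 + z^3 - 10*z^2 + 8*z) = (z - 4)*(z - 2)*(z^3 + 3*z^2 - 4*z) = z*(z - 4)*(z - 2)*(z^2 + 3*z - 4) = z*(z - 4)*(z - 2)*(z + 4)*(z - 1)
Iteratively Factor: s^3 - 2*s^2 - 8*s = (s + 2)*(s^2 - 4*s) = s*(s + 2)*(s - 4)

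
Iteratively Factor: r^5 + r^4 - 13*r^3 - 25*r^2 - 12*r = (r + 1)*(r^4 - 13*r^2 - 12*r) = (r + 1)*(r + 3)*(r^3 - 3*r^2 - 4*r) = (r + 1)^2*(r + 3)*(r^2 - 4*r) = (r - 4)*(r + 1)^2*(r + 3)*(r)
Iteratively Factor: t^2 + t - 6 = (t - 2)*(t + 3)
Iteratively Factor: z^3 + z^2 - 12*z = (z - 3)*(z^2 + 4*z) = z*(z - 3)*(z + 4)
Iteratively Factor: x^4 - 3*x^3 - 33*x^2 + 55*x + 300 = (x - 5)*(x^3 + 2*x^2 - 23*x - 60) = (x - 5)*(x + 3)*(x^2 - x - 20) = (x - 5)*(x + 3)*(x + 4)*(x - 5)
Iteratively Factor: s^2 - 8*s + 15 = (s - 5)*(s - 3)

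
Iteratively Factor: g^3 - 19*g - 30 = (g + 2)*(g^2 - 2*g - 15) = (g + 2)*(g + 3)*(g - 5)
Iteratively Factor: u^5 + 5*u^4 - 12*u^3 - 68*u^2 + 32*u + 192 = (u + 4)*(u^4 + u^3 - 16*u^2 - 4*u + 48) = (u + 2)*(u + 4)*(u^3 - u^2 - 14*u + 24) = (u + 2)*(u + 4)^2*(u^2 - 5*u + 6) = (u - 3)*(u + 2)*(u + 4)^2*(u - 2)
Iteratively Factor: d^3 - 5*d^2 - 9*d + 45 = (d - 3)*(d^2 - 2*d - 15) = (d - 3)*(d + 3)*(d - 5)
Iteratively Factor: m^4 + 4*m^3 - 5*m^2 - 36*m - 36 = (m - 3)*(m^3 + 7*m^2 + 16*m + 12) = (m - 3)*(m + 3)*(m^2 + 4*m + 4) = (m - 3)*(m + 2)*(m + 3)*(m + 2)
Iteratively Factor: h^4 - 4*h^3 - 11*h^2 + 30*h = (h - 2)*(h^3 - 2*h^2 - 15*h) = h*(h - 2)*(h^2 - 2*h - 15) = h*(h - 5)*(h - 2)*(h + 3)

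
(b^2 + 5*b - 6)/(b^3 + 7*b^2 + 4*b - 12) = 1/(b + 2)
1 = 1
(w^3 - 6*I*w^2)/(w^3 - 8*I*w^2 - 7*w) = w*(-w + 6*I)/(-w^2 + 8*I*w + 7)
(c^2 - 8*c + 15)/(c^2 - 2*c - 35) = (-c^2 + 8*c - 15)/(-c^2 + 2*c + 35)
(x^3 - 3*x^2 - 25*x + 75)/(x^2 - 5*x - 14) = (-x^3 + 3*x^2 + 25*x - 75)/(-x^2 + 5*x + 14)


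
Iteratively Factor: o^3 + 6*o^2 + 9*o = (o + 3)*(o^2 + 3*o) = (o + 3)^2*(o)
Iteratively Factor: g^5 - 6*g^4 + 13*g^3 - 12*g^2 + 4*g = (g - 2)*(g^4 - 4*g^3 + 5*g^2 - 2*g) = (g - 2)*(g - 1)*(g^3 - 3*g^2 + 2*g) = (g - 2)^2*(g - 1)*(g^2 - g) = (g - 2)^2*(g - 1)^2*(g)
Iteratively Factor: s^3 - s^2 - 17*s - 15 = (s - 5)*(s^2 + 4*s + 3) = (s - 5)*(s + 1)*(s + 3)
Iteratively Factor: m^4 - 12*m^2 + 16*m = (m)*(m^3 - 12*m + 16) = m*(m + 4)*(m^2 - 4*m + 4) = m*(m - 2)*(m + 4)*(m - 2)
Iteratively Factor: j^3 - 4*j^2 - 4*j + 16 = (j - 2)*(j^2 - 2*j - 8) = (j - 4)*(j - 2)*(j + 2)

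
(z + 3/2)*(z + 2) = z^2 + 7*z/2 + 3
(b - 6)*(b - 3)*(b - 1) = b^3 - 10*b^2 + 27*b - 18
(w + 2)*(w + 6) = w^2 + 8*w + 12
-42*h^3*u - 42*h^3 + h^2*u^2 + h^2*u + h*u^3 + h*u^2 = (-6*h + u)*(7*h + u)*(h*u + h)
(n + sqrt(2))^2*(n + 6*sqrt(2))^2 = n^4 + 14*sqrt(2)*n^3 + 122*n^2 + 168*sqrt(2)*n + 144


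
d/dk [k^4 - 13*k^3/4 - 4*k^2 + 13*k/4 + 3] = 4*k^3 - 39*k^2/4 - 8*k + 13/4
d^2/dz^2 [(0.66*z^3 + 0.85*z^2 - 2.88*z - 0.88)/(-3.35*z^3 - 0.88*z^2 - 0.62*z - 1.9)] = (-15.18689*z^6 + 202.14972*z^5 + 230.45454*z^4 + 112.375516*z^3 - 201.056688*z^2 - 73.914192*z - 15.188456)/(37.595375*z^9 + 29.6274*z^8 + 28.65657*z^7 + 75.616282*z^6 + 38.910804*z^5 + 29.106696*z^4 + 42.738668*z^3 + 11.72148*z^2 + 6.7146*z + 6.859)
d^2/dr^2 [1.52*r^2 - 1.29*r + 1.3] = 3.04000000000000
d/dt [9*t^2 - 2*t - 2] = 18*t - 2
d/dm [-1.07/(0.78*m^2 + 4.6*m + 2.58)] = (1.6692*m + 4.922)/(0.78*m^2 + 4.6*m + 2.58)^2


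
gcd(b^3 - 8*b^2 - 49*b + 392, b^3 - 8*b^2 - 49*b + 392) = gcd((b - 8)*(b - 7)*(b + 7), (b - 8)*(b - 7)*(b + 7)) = b^3 - 8*b^2 - 49*b + 392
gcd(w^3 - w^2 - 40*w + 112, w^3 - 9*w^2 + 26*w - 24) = w - 4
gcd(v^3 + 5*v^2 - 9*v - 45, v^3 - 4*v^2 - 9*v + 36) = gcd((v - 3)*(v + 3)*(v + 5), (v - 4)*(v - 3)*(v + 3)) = v^2 - 9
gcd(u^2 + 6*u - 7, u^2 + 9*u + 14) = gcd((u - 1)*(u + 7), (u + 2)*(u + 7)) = u + 7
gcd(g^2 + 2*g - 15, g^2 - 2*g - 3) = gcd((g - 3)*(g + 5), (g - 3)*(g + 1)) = g - 3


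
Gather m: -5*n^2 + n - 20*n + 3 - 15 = -5*n^2 - 19*n - 12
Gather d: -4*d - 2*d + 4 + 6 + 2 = 12 - 6*d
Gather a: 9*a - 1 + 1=9*a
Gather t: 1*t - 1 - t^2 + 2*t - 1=-t^2 + 3*t - 2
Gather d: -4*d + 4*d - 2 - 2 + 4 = 0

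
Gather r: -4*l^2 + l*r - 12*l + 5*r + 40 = -4*l^2 - 12*l + r*(l + 5) + 40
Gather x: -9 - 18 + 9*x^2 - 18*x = 9*x^2 - 18*x - 27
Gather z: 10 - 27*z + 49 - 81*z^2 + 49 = -81*z^2 - 27*z + 108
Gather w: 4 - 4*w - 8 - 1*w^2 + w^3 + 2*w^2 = w^3 + w^2 - 4*w - 4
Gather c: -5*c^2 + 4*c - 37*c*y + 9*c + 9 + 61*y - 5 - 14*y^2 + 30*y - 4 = -5*c^2 + c*(13 - 37*y) - 14*y^2 + 91*y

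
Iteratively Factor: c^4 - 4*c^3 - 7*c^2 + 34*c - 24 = (c - 2)*(c^3 - 2*c^2 - 11*c + 12) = (c - 2)*(c + 3)*(c^2 - 5*c + 4) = (c - 2)*(c - 1)*(c + 3)*(c - 4)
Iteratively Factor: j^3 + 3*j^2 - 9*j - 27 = (j - 3)*(j^2 + 6*j + 9) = (j - 3)*(j + 3)*(j + 3)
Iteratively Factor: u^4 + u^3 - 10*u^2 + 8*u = (u - 2)*(u^3 + 3*u^2 - 4*u) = (u - 2)*(u - 1)*(u^2 + 4*u) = u*(u - 2)*(u - 1)*(u + 4)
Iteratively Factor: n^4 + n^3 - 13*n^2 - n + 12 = (n + 1)*(n^3 - 13*n + 12) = (n - 1)*(n + 1)*(n^2 + n - 12) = (n - 1)*(n + 1)*(n + 4)*(n - 3)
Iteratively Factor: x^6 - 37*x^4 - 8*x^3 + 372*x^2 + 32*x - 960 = (x + 4)*(x^5 - 4*x^4 - 21*x^3 + 76*x^2 + 68*x - 240) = (x - 5)*(x + 4)*(x^4 + x^3 - 16*x^2 - 4*x + 48) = (x - 5)*(x + 2)*(x + 4)*(x^3 - x^2 - 14*x + 24) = (x - 5)*(x - 3)*(x + 2)*(x + 4)*(x^2 + 2*x - 8) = (x - 5)*(x - 3)*(x + 2)*(x + 4)^2*(x - 2)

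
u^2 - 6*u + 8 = (u - 4)*(u - 2)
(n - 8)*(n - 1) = n^2 - 9*n + 8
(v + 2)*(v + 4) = v^2 + 6*v + 8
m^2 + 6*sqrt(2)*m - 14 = (m - sqrt(2))*(m + 7*sqrt(2))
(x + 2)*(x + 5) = x^2 + 7*x + 10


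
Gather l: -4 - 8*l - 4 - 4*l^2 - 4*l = -4*l^2 - 12*l - 8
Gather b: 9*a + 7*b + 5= 9*a + 7*b + 5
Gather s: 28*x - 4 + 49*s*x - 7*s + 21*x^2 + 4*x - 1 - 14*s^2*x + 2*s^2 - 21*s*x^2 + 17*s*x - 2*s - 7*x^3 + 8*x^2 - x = s^2*(2 - 14*x) + s*(-21*x^2 + 66*x - 9) - 7*x^3 + 29*x^2 + 31*x - 5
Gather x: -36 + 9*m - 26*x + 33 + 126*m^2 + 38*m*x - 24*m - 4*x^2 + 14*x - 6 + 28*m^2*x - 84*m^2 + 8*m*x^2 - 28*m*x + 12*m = 42*m^2 - 3*m + x^2*(8*m - 4) + x*(28*m^2 + 10*m - 12) - 9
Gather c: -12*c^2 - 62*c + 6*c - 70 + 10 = -12*c^2 - 56*c - 60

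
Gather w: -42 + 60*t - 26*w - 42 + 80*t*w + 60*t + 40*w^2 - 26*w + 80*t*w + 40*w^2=120*t + 80*w^2 + w*(160*t - 52) - 84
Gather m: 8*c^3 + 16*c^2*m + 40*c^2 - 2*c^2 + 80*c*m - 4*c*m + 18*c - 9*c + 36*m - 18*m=8*c^3 + 38*c^2 + 9*c + m*(16*c^2 + 76*c + 18)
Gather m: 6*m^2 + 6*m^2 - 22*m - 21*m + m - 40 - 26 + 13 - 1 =12*m^2 - 42*m - 54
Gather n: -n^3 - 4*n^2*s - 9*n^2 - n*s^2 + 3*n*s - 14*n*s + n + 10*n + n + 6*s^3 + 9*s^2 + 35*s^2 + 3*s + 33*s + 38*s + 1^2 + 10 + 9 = -n^3 + n^2*(-4*s - 9) + n*(-s^2 - 11*s + 12) + 6*s^3 + 44*s^2 + 74*s + 20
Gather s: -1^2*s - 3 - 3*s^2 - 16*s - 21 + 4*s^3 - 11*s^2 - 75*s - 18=4*s^3 - 14*s^2 - 92*s - 42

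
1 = 1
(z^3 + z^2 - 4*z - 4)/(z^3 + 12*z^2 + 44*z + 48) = (z^2 - z - 2)/(z^2 + 10*z + 24)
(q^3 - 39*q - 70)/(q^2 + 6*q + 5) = (q^2 - 5*q - 14)/(q + 1)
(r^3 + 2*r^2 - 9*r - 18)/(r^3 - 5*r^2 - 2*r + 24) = (r + 3)/(r - 4)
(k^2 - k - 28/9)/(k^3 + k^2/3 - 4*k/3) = (k - 7/3)/(k*(k - 1))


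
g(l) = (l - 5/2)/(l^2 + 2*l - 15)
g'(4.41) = -0.04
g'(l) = (-2*l - 2)*(l - 5/2)/(l^2 + 2*l - 15)^2 + 1/(l^2 + 2*l - 15) = (l^2 + 2*l - (l + 1)*(2*l - 5) - 15)/(l^2 + 2*l - 15)^2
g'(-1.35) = -0.07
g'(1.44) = -0.05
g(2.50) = 0.00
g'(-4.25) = -1.67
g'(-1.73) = -0.09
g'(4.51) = -0.04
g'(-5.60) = -2.61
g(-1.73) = 0.27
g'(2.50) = -0.27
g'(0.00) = -0.04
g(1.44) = 0.11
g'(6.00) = -0.01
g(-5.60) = -1.57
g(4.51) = 0.14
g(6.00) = 0.11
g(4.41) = 0.14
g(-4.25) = 1.24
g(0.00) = 0.17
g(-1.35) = 0.24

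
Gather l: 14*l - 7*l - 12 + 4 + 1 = 7*l - 7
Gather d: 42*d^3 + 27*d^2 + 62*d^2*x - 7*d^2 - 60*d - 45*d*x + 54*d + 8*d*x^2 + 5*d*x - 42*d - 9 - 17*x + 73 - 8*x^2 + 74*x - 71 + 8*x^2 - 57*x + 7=42*d^3 + d^2*(62*x + 20) + d*(8*x^2 - 40*x - 48)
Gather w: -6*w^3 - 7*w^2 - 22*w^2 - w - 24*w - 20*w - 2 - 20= -6*w^3 - 29*w^2 - 45*w - 22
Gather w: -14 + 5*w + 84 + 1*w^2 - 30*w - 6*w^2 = -5*w^2 - 25*w + 70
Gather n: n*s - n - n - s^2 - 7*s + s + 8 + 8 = n*(s - 2) - s^2 - 6*s + 16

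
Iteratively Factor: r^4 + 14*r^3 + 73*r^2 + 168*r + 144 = (r + 4)*(r^3 + 10*r^2 + 33*r + 36) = (r + 3)*(r + 4)*(r^2 + 7*r + 12) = (r + 3)*(r + 4)^2*(r + 3)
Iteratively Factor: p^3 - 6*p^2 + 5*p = (p)*(p^2 - 6*p + 5) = p*(p - 1)*(p - 5)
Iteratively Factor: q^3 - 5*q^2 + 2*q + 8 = (q + 1)*(q^2 - 6*q + 8) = (q - 4)*(q + 1)*(q - 2)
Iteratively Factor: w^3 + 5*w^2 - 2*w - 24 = (w - 2)*(w^2 + 7*w + 12) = (w - 2)*(w + 4)*(w + 3)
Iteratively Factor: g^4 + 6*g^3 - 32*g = (g + 4)*(g^3 + 2*g^2 - 8*g) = g*(g + 4)*(g^2 + 2*g - 8) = g*(g + 4)^2*(g - 2)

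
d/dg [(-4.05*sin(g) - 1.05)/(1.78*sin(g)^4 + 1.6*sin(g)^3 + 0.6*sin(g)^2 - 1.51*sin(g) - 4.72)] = (21.627*sin(g)^4 + 20.436*sin(g)^3 + 7.47*sin(g)^2 + 1.26*sin(g) + 17.5305)*cos(g)/(3.1684*sin(g)^8 + 5.696*sin(g)^7 + 4.696*sin(g)^6 - 3.4556*sin(g)^5 - 21.2752*sin(g)^4 - 16.916*sin(g)^3 - 3.3839*sin(g)^2 + 14.2544*sin(g) + 22.2784)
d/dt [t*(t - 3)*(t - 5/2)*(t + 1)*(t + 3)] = 5*t^4 - 6*t^3 - 69*t^2/2 + 27*t + 45/2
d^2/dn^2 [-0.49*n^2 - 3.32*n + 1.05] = -0.980000000000000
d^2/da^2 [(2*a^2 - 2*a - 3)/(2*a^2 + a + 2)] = 6*(-4*a^3 - 20*a^2 + 2*a + 7)/(8*a^6 + 12*a^5 + 30*a^4 + 25*a^3 + 30*a^2 + 12*a + 8)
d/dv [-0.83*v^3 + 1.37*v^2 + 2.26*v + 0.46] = -2.49*v^2 + 2.74*v + 2.26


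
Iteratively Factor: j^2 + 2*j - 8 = (j + 4)*(j - 2)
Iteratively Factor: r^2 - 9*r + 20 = (r - 4)*(r - 5)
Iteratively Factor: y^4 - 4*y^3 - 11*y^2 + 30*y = (y - 5)*(y^3 + y^2 - 6*y) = y*(y - 5)*(y^2 + y - 6) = y*(y - 5)*(y + 3)*(y - 2)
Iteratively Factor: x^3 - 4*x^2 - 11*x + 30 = (x - 2)*(x^2 - 2*x - 15) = (x - 2)*(x + 3)*(x - 5)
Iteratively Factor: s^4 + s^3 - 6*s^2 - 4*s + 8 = (s - 2)*(s^3 + 3*s^2 - 4) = (s - 2)*(s + 2)*(s^2 + s - 2) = (s - 2)*(s + 2)^2*(s - 1)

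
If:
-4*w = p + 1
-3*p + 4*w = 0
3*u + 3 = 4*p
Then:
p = -1/4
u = -4/3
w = -3/16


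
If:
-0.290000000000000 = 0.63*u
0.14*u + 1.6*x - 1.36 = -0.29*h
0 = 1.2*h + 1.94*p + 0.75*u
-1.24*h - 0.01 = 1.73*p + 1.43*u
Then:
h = 2.00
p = -1.06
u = -0.46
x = 0.53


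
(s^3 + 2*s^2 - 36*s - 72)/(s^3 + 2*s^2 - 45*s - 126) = (s^2 - 4*s - 12)/(s^2 - 4*s - 21)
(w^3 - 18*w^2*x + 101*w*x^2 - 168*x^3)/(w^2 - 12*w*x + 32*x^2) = (-w^2 + 10*w*x - 21*x^2)/(-w + 4*x)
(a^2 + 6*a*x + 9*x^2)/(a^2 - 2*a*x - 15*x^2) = (-a - 3*x)/(-a + 5*x)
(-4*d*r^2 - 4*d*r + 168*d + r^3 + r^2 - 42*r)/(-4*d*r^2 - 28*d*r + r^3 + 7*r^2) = (r - 6)/r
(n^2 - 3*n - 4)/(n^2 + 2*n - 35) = (n^2 - 3*n - 4)/(n^2 + 2*n - 35)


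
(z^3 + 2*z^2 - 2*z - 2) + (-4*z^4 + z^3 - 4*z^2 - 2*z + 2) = -4*z^4 + 2*z^3 - 2*z^2 - 4*z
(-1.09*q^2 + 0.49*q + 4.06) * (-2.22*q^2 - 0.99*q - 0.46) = 2.4198*q^4 - 0.00869999999999993*q^3 - 8.9969*q^2 - 4.2448*q - 1.8676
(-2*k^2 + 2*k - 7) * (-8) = 16*k^2 - 16*k + 56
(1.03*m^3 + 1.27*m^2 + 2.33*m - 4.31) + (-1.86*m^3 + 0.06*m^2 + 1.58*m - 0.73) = -0.83*m^3 + 1.33*m^2 + 3.91*m - 5.04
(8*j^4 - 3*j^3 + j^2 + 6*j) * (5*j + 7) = 40*j^5 + 41*j^4 - 16*j^3 + 37*j^2 + 42*j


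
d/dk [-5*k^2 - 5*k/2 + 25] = -10*k - 5/2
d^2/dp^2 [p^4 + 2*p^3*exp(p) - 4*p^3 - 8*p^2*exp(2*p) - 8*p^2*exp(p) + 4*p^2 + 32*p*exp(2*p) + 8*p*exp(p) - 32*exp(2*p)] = 2*p^3*exp(p) - 32*p^2*exp(2*p) + 4*p^2*exp(p) + 12*p^2 + 64*p*exp(2*p) - 12*p*exp(p) - 24*p - 16*exp(2*p) + 8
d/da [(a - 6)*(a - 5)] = 2*a - 11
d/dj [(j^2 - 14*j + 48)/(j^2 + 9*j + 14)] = (23*j^2 - 68*j - 628)/(j^4 + 18*j^3 + 109*j^2 + 252*j + 196)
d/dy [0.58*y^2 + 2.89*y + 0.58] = 1.16*y + 2.89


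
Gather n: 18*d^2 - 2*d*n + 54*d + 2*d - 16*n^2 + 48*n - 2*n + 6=18*d^2 + 56*d - 16*n^2 + n*(46 - 2*d) + 6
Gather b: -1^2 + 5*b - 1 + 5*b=10*b - 2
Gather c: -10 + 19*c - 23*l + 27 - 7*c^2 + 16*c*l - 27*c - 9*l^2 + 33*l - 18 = -7*c^2 + c*(16*l - 8) - 9*l^2 + 10*l - 1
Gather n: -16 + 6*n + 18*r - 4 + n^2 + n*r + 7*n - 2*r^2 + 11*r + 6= n^2 + n*(r + 13) - 2*r^2 + 29*r - 14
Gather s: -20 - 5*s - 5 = -5*s - 25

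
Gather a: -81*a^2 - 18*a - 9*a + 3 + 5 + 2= -81*a^2 - 27*a + 10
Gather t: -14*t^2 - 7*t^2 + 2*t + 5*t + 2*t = -21*t^2 + 9*t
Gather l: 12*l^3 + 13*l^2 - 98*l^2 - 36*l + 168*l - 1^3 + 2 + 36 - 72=12*l^3 - 85*l^2 + 132*l - 35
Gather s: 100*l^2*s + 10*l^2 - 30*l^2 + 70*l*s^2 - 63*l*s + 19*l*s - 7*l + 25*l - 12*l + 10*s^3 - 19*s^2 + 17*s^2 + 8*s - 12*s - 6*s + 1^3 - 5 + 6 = -20*l^2 + 6*l + 10*s^3 + s^2*(70*l - 2) + s*(100*l^2 - 44*l - 10) + 2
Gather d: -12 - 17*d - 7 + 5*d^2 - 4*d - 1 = 5*d^2 - 21*d - 20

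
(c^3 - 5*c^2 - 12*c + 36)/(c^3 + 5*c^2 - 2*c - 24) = (c - 6)/(c + 4)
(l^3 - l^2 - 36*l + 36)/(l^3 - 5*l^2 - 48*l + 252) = (l^2 + 5*l - 6)/(l^2 + l - 42)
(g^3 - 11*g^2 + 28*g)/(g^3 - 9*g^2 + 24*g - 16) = g*(g - 7)/(g^2 - 5*g + 4)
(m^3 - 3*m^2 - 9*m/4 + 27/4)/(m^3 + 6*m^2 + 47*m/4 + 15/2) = (2*m^2 - 9*m + 9)/(2*m^2 + 9*m + 10)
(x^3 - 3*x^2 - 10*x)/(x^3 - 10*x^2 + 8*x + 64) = x*(x - 5)/(x^2 - 12*x + 32)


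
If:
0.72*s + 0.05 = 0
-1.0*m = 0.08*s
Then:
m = 0.01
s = -0.07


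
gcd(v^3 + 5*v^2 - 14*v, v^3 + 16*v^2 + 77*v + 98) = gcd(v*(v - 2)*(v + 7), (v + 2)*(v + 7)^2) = v + 7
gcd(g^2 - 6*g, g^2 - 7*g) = g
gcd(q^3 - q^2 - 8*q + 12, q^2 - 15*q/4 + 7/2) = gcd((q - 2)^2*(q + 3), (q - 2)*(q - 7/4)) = q - 2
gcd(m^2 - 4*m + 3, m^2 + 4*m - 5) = m - 1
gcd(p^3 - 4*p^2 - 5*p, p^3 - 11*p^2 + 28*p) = p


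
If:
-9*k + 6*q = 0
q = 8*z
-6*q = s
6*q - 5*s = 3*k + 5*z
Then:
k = 0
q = 0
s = 0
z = 0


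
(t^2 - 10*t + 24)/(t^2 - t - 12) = (t - 6)/(t + 3)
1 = 1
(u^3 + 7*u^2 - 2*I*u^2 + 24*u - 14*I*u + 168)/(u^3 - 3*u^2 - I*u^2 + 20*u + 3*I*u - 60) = (u^2 + u*(7 - 6*I) - 42*I)/(u^2 - u*(3 + 5*I) + 15*I)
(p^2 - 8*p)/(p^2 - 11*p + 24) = p/(p - 3)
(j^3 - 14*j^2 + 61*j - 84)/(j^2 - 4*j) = j - 10 + 21/j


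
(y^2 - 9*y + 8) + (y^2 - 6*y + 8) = 2*y^2 - 15*y + 16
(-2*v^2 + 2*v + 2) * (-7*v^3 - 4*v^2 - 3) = 14*v^5 - 6*v^4 - 22*v^3 - 2*v^2 - 6*v - 6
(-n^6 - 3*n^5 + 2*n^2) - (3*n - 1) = -n^6 - 3*n^5 + 2*n^2 - 3*n + 1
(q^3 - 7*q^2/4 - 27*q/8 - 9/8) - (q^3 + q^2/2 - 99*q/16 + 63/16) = -9*q^2/4 + 45*q/16 - 81/16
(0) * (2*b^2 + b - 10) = 0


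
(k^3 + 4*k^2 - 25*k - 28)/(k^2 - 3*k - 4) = k + 7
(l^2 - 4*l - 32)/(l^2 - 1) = (l^2 - 4*l - 32)/(l^2 - 1)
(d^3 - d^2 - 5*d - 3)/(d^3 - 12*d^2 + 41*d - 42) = (d^2 + 2*d + 1)/(d^2 - 9*d + 14)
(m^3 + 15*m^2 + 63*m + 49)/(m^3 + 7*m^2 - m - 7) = (m + 7)/(m - 1)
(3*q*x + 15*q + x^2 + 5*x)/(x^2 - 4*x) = (3*q*x + 15*q + x^2 + 5*x)/(x*(x - 4))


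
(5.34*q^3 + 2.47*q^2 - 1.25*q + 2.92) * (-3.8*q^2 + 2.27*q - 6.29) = -20.292*q^5 + 2.7358*q^4 - 23.2317*q^3 - 29.4698*q^2 + 14.4909*q - 18.3668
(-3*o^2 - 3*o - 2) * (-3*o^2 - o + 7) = 9*o^4 + 12*o^3 - 12*o^2 - 19*o - 14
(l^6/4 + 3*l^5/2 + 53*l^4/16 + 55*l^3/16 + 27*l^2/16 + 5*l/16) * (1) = l^6/4 + 3*l^5/2 + 53*l^4/16 + 55*l^3/16 + 27*l^2/16 + 5*l/16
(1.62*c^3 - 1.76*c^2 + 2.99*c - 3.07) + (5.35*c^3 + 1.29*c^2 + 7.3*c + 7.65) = 6.97*c^3 - 0.47*c^2 + 10.29*c + 4.58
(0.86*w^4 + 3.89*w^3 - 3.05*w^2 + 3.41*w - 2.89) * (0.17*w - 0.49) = 0.1462*w^5 + 0.2399*w^4 - 2.4246*w^3 + 2.0742*w^2 - 2.1622*w + 1.4161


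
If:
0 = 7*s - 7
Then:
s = 1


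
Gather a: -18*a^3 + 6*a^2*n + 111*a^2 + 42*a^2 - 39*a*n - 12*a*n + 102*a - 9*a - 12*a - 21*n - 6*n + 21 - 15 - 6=-18*a^3 + a^2*(6*n + 153) + a*(81 - 51*n) - 27*n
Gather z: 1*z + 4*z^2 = 4*z^2 + z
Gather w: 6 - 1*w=6 - w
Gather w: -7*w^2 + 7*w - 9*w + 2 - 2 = -7*w^2 - 2*w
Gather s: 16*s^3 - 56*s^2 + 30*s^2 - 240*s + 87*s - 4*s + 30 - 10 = 16*s^3 - 26*s^2 - 157*s + 20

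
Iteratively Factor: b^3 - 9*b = (b)*(b^2 - 9) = b*(b + 3)*(b - 3)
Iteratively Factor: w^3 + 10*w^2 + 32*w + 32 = (w + 2)*(w^2 + 8*w + 16) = (w + 2)*(w + 4)*(w + 4)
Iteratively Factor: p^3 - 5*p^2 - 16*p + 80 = (p - 5)*(p^2 - 16) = (p - 5)*(p - 4)*(p + 4)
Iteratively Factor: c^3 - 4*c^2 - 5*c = (c - 5)*(c^2 + c) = (c - 5)*(c + 1)*(c)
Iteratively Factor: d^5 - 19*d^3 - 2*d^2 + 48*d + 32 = (d - 4)*(d^4 + 4*d^3 - 3*d^2 - 14*d - 8) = (d - 4)*(d + 4)*(d^3 - 3*d - 2) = (d - 4)*(d + 1)*(d + 4)*(d^2 - d - 2) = (d - 4)*(d - 2)*(d + 1)*(d + 4)*(d + 1)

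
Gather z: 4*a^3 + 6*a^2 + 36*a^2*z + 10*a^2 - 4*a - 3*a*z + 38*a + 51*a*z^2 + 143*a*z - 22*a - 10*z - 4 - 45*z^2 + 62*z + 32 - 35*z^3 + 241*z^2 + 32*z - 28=4*a^3 + 16*a^2 + 12*a - 35*z^3 + z^2*(51*a + 196) + z*(36*a^2 + 140*a + 84)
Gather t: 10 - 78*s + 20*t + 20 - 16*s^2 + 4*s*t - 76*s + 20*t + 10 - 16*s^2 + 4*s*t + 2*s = -32*s^2 - 152*s + t*(8*s + 40) + 40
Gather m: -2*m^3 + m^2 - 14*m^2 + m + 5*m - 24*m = -2*m^3 - 13*m^2 - 18*m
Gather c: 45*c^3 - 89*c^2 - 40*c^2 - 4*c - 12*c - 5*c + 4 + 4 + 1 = 45*c^3 - 129*c^2 - 21*c + 9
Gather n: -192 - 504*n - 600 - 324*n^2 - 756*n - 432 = -324*n^2 - 1260*n - 1224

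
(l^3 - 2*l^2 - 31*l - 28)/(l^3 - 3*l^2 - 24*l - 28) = (l^2 + 5*l + 4)/(l^2 + 4*l + 4)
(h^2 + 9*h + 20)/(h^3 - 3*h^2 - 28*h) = (h + 5)/(h*(h - 7))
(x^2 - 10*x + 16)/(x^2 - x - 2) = (x - 8)/(x + 1)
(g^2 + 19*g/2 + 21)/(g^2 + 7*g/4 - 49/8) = 4*(g + 6)/(4*g - 7)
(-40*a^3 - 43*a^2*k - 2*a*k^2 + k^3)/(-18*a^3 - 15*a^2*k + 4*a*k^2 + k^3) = (40*a^2 + 3*a*k - k^2)/(18*a^2 - 3*a*k - k^2)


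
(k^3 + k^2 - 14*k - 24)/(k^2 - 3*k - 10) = (k^2 - k - 12)/(k - 5)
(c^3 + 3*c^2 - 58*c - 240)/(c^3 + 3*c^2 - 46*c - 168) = (c^2 - 3*c - 40)/(c^2 - 3*c - 28)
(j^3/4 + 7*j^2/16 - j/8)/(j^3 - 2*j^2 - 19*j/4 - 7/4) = j*(-4*j^2 - 7*j + 2)/(4*(-4*j^3 + 8*j^2 + 19*j + 7))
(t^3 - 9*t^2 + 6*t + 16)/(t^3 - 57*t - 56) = (t - 2)/(t + 7)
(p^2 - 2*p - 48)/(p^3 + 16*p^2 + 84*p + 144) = (p - 8)/(p^2 + 10*p + 24)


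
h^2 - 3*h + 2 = (h - 2)*(h - 1)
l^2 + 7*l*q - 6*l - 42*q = (l - 6)*(l + 7*q)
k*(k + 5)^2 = k^3 + 10*k^2 + 25*k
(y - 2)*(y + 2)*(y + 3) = y^3 + 3*y^2 - 4*y - 12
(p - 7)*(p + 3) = p^2 - 4*p - 21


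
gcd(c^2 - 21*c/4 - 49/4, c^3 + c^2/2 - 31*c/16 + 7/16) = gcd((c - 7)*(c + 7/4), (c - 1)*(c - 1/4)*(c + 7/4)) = c + 7/4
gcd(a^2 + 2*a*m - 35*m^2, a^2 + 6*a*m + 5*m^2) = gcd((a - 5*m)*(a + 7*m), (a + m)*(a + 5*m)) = 1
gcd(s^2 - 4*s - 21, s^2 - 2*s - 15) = s + 3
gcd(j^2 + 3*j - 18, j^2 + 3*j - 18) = j^2 + 3*j - 18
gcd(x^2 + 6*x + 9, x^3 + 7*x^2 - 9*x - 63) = x + 3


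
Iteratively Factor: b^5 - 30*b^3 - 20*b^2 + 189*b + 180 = (b - 3)*(b^4 + 3*b^3 - 21*b^2 - 83*b - 60) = (b - 3)*(b + 4)*(b^3 - b^2 - 17*b - 15) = (b - 3)*(b + 3)*(b + 4)*(b^2 - 4*b - 5) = (b - 3)*(b + 1)*(b + 3)*(b + 4)*(b - 5)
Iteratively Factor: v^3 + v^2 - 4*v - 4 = (v + 2)*(v^2 - v - 2) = (v - 2)*(v + 2)*(v + 1)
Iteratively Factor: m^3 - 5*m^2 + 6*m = (m - 3)*(m^2 - 2*m) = m*(m - 3)*(m - 2)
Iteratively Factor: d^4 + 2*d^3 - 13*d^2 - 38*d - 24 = (d + 1)*(d^3 + d^2 - 14*d - 24) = (d + 1)*(d + 3)*(d^2 - 2*d - 8) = (d + 1)*(d + 2)*(d + 3)*(d - 4)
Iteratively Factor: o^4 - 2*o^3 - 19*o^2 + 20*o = (o + 4)*(o^3 - 6*o^2 + 5*o) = (o - 5)*(o + 4)*(o^2 - o) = (o - 5)*(o - 1)*(o + 4)*(o)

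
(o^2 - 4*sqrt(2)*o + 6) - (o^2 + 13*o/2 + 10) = -13*o/2 - 4*sqrt(2)*o - 4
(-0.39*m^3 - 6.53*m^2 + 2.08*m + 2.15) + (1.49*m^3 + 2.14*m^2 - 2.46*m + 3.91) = 1.1*m^3 - 4.39*m^2 - 0.38*m + 6.06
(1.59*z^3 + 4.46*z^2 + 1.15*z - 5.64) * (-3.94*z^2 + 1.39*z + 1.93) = -6.2646*z^5 - 15.3623*z^4 + 4.7371*z^3 + 32.4279*z^2 - 5.6201*z - 10.8852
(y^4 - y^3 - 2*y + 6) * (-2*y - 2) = -2*y^5 + 2*y^3 + 4*y^2 - 8*y - 12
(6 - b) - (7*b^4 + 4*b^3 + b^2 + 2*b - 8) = -7*b^4 - 4*b^3 - b^2 - 3*b + 14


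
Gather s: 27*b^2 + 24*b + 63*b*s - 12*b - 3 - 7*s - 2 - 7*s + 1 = 27*b^2 + 12*b + s*(63*b - 14) - 4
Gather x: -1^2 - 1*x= -x - 1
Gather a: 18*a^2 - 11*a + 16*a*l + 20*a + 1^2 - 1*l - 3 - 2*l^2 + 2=18*a^2 + a*(16*l + 9) - 2*l^2 - l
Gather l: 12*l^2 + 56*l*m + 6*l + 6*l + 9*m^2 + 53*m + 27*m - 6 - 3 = 12*l^2 + l*(56*m + 12) + 9*m^2 + 80*m - 9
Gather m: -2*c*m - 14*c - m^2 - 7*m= -14*c - m^2 + m*(-2*c - 7)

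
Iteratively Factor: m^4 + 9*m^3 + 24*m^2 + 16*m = (m)*(m^3 + 9*m^2 + 24*m + 16) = m*(m + 4)*(m^2 + 5*m + 4) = m*(m + 1)*(m + 4)*(m + 4)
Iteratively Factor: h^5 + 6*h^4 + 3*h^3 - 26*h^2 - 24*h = (h + 4)*(h^4 + 2*h^3 - 5*h^2 - 6*h) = (h - 2)*(h + 4)*(h^3 + 4*h^2 + 3*h) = h*(h - 2)*(h + 4)*(h^2 + 4*h + 3) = h*(h - 2)*(h + 1)*(h + 4)*(h + 3)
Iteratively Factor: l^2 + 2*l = (l + 2)*(l)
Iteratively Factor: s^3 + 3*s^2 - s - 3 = (s + 3)*(s^2 - 1) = (s - 1)*(s + 3)*(s + 1)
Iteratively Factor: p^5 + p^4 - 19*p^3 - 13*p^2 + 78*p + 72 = (p + 1)*(p^4 - 19*p^2 + 6*p + 72) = (p - 3)*(p + 1)*(p^3 + 3*p^2 - 10*p - 24) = (p - 3)*(p + 1)*(p + 2)*(p^2 + p - 12) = (p - 3)^2*(p + 1)*(p + 2)*(p + 4)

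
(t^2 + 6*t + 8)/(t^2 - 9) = (t^2 + 6*t + 8)/(t^2 - 9)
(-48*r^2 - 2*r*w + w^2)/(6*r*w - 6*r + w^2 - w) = (-8*r + w)/(w - 1)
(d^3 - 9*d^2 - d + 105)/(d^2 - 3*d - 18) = (d^2 - 12*d + 35)/(d - 6)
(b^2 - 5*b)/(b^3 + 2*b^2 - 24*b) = (b - 5)/(b^2 + 2*b - 24)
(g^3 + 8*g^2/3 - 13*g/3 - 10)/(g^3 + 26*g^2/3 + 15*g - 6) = (3*g^2 - g - 10)/(3*g^2 + 17*g - 6)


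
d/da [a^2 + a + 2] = 2*a + 1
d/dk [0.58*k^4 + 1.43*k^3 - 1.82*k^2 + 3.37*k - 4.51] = 2.32*k^3 + 4.29*k^2 - 3.64*k + 3.37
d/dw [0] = 0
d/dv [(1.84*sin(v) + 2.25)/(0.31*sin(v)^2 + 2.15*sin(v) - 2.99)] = (-1.395*sin(v) + 0.2852*cos(2*v) - 10.6243)*cos(v)/(0.31*sin(v)^2 + 2.15*sin(v) - 2.99)^2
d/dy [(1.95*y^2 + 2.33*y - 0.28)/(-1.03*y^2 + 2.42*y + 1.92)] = (7.1189*y^2 + 6.9112*y + 5.1512)/(1.0609*y^4 - 4.9852*y^3 + 1.9012*y^2 + 9.2928*y + 3.6864)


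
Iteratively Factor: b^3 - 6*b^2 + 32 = (b - 4)*(b^2 - 2*b - 8) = (b - 4)*(b + 2)*(b - 4)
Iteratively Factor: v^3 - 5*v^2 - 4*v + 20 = (v - 2)*(v^2 - 3*v - 10) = (v - 2)*(v + 2)*(v - 5)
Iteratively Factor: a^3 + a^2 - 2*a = (a + 2)*(a^2 - a) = a*(a + 2)*(a - 1)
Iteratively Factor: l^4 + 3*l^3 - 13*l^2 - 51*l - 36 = (l + 1)*(l^3 + 2*l^2 - 15*l - 36) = (l + 1)*(l + 3)*(l^2 - l - 12) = (l - 4)*(l + 1)*(l + 3)*(l + 3)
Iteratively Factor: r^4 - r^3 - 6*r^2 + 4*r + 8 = (r - 2)*(r^3 + r^2 - 4*r - 4) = (r - 2)^2*(r^2 + 3*r + 2) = (r - 2)^2*(r + 1)*(r + 2)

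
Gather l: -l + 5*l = 4*l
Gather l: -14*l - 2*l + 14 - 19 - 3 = -16*l - 8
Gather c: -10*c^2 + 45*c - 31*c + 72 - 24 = -10*c^2 + 14*c + 48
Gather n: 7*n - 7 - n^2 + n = -n^2 + 8*n - 7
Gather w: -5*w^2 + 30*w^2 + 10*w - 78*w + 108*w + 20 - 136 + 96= 25*w^2 + 40*w - 20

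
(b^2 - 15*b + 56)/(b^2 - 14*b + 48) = (b - 7)/(b - 6)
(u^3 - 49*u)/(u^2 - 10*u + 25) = u*(u^2 - 49)/(u^2 - 10*u + 25)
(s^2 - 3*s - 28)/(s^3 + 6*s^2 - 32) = (s - 7)/(s^2 + 2*s - 8)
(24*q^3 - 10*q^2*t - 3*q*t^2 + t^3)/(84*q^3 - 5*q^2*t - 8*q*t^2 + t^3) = (2*q - t)/(7*q - t)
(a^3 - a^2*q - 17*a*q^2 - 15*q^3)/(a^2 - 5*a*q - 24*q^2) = (-a^2 + 4*a*q + 5*q^2)/(-a + 8*q)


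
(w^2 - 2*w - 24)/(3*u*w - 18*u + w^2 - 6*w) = (w + 4)/(3*u + w)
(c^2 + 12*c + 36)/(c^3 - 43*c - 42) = (c + 6)/(c^2 - 6*c - 7)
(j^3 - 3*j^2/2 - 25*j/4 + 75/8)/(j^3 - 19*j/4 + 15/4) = (j - 5/2)/(j - 1)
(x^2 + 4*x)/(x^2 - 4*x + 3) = x*(x + 4)/(x^2 - 4*x + 3)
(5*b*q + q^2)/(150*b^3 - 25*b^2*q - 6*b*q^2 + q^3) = q/(30*b^2 - 11*b*q + q^2)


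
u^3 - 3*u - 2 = (u - 2)*(u + 1)^2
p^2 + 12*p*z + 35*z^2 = (p + 5*z)*(p + 7*z)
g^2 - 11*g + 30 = (g - 6)*(g - 5)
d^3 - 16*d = d*(d - 4)*(d + 4)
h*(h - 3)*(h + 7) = h^3 + 4*h^2 - 21*h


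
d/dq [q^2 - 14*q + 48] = 2*q - 14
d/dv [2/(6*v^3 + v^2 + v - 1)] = 2*(-18*v^2 - 2*v - 1)/(6*v^3 + v^2 + v - 1)^2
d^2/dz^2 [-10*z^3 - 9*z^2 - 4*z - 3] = -60*z - 18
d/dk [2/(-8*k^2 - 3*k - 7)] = 2*(16*k + 3)/(8*k^2 + 3*k + 7)^2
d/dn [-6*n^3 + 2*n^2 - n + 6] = -18*n^2 + 4*n - 1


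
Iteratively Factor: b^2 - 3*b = (b)*(b - 3)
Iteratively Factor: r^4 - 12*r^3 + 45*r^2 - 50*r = (r - 5)*(r^3 - 7*r^2 + 10*r) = (r - 5)*(r - 2)*(r^2 - 5*r) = r*(r - 5)*(r - 2)*(r - 5)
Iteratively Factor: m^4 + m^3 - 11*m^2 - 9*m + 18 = (m + 3)*(m^3 - 2*m^2 - 5*m + 6) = (m + 2)*(m + 3)*(m^2 - 4*m + 3) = (m - 3)*(m + 2)*(m + 3)*(m - 1)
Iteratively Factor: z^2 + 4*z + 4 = (z + 2)*(z + 2)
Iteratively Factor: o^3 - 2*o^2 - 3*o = (o - 3)*(o^2 + o) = o*(o - 3)*(o + 1)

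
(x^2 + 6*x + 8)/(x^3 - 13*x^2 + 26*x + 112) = (x + 4)/(x^2 - 15*x + 56)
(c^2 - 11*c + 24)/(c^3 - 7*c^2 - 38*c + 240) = (c - 3)/(c^2 + c - 30)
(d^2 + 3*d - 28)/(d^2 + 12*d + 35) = (d - 4)/(d + 5)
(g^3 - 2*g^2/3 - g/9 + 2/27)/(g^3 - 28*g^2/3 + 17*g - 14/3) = (g^2 - g/3 - 2/9)/(g^2 - 9*g + 14)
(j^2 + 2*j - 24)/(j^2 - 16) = (j + 6)/(j + 4)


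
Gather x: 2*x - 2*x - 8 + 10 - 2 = 0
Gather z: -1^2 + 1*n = n - 1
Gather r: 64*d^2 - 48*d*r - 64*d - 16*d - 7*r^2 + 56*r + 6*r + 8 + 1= 64*d^2 - 80*d - 7*r^2 + r*(62 - 48*d) + 9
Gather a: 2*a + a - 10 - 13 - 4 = 3*a - 27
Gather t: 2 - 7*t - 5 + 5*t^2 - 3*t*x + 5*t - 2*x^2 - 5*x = 5*t^2 + t*(-3*x - 2) - 2*x^2 - 5*x - 3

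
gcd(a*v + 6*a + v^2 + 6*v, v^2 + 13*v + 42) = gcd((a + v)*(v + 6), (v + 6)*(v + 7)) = v + 6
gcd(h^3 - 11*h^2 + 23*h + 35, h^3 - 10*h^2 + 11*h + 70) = h^2 - 12*h + 35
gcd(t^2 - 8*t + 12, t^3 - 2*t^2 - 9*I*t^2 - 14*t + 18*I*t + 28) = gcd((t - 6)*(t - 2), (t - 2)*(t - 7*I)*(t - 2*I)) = t - 2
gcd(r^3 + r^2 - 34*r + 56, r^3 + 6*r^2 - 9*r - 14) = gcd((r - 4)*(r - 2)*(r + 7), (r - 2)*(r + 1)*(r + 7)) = r^2 + 5*r - 14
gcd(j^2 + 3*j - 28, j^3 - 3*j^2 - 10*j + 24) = j - 4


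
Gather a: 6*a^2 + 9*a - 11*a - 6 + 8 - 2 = 6*a^2 - 2*a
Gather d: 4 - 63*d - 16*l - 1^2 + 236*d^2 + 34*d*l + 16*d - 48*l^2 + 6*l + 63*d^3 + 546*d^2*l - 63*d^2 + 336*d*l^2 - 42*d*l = 63*d^3 + d^2*(546*l + 173) + d*(336*l^2 - 8*l - 47) - 48*l^2 - 10*l + 3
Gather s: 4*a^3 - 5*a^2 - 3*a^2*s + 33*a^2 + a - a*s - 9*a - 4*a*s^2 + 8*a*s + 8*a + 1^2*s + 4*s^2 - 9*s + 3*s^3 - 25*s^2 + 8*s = 4*a^3 + 28*a^2 + 3*s^3 + s^2*(-4*a - 21) + s*(-3*a^2 + 7*a)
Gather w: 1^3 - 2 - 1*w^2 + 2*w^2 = w^2 - 1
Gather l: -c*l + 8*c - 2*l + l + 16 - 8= 8*c + l*(-c - 1) + 8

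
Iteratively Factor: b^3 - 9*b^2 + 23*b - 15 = (b - 1)*(b^2 - 8*b + 15) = (b - 5)*(b - 1)*(b - 3)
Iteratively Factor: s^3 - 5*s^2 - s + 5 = (s - 5)*(s^2 - 1) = (s - 5)*(s + 1)*(s - 1)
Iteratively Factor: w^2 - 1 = (w + 1)*(w - 1)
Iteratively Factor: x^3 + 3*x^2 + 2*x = (x + 2)*(x^2 + x) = (x + 1)*(x + 2)*(x)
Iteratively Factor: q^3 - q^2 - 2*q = (q - 2)*(q^2 + q) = (q - 2)*(q + 1)*(q)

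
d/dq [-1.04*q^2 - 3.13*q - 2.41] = -2.08*q - 3.13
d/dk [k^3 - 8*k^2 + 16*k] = 3*k^2 - 16*k + 16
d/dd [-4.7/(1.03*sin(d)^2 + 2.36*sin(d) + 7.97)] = (9.682*sin(d) + 11.092)*cos(d)/(1.03*sin(d)^2 + 2.36*sin(d) + 7.97)^2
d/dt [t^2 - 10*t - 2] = 2*t - 10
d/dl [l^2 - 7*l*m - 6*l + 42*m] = 2*l - 7*m - 6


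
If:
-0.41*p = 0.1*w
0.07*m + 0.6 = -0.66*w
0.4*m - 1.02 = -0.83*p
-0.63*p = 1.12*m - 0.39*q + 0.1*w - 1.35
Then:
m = 1.98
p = 0.27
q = 2.39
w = -1.12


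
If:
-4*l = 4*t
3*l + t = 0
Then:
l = 0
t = 0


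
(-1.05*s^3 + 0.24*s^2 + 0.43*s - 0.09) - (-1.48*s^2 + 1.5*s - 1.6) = -1.05*s^3 + 1.72*s^2 - 1.07*s + 1.51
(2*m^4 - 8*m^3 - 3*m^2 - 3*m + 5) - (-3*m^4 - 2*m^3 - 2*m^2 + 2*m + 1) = 5*m^4 - 6*m^3 - m^2 - 5*m + 4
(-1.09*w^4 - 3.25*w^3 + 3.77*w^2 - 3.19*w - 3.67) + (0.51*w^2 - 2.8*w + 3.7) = -1.09*w^4 - 3.25*w^3 + 4.28*w^2 - 5.99*w + 0.0300000000000002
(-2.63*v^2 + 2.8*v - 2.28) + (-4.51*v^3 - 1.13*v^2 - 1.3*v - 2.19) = -4.51*v^3 - 3.76*v^2 + 1.5*v - 4.47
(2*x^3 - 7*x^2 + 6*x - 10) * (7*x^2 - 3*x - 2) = 14*x^5 - 55*x^4 + 59*x^3 - 74*x^2 + 18*x + 20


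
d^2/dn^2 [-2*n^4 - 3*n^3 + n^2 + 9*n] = -24*n^2 - 18*n + 2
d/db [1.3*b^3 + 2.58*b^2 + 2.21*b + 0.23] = 3.9*b^2 + 5.16*b + 2.21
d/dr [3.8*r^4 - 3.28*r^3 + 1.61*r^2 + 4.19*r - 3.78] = 15.2*r^3 - 9.84*r^2 + 3.22*r + 4.19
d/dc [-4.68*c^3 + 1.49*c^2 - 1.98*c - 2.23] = -14.04*c^2 + 2.98*c - 1.98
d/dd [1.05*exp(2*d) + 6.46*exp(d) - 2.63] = (2.1*exp(d) + 6.46)*exp(d)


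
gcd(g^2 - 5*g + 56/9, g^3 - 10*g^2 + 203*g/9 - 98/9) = g - 7/3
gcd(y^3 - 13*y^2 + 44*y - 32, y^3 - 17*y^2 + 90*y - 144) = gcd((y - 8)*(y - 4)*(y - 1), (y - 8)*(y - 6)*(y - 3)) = y - 8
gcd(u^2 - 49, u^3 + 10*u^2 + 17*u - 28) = u + 7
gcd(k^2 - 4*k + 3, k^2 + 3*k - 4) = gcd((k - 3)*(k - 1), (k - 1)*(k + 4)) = k - 1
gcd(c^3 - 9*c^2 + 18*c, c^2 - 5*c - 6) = c - 6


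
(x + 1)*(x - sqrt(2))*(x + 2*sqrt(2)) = x^3 + x^2 + sqrt(2)*x^2 - 4*x + sqrt(2)*x - 4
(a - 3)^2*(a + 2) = a^3 - 4*a^2 - 3*a + 18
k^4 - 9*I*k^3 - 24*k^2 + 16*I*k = k*(k - 4*I)^2*(k - I)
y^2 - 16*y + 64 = (y - 8)^2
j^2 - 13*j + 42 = (j - 7)*(j - 6)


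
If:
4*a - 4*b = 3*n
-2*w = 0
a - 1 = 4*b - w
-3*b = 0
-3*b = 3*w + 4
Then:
No Solution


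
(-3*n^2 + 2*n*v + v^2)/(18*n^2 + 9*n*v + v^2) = (-n + v)/(6*n + v)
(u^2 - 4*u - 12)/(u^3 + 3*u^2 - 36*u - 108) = (u + 2)/(u^2 + 9*u + 18)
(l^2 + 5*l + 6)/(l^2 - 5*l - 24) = (l + 2)/(l - 8)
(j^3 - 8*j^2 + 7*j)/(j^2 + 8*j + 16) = j*(j^2 - 8*j + 7)/(j^2 + 8*j + 16)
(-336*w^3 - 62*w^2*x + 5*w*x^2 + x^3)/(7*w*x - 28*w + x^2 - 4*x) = (-48*w^2 - 2*w*x + x^2)/(x - 4)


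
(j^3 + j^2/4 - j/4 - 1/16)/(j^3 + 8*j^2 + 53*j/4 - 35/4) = (8*j^2 + 6*j + 1)/(4*(2*j^2 + 17*j + 35))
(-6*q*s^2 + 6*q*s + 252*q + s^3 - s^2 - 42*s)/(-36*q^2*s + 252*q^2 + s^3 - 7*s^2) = (s + 6)/(6*q + s)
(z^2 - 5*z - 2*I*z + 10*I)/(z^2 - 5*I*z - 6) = (z - 5)/(z - 3*I)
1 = 1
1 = 1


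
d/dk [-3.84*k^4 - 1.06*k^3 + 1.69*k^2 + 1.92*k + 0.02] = -15.36*k^3 - 3.18*k^2 + 3.38*k + 1.92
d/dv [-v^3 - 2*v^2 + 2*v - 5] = -3*v^2 - 4*v + 2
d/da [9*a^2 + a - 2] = 18*a + 1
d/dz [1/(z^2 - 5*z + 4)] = (5 - 2*z)/(z^2 - 5*z + 4)^2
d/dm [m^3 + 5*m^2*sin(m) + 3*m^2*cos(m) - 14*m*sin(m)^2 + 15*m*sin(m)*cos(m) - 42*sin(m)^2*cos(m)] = -3*m^2*sin(m) + 5*m^2*cos(m) + 3*m^2 + 10*m*sin(m) - 14*m*sin(2*m) + 6*m*cos(m) + 15*m*cos(2*m) + 21*sin(m)/2 + 15*sin(2*m)/2 - 63*sin(3*m)/2 + 7*cos(2*m) - 7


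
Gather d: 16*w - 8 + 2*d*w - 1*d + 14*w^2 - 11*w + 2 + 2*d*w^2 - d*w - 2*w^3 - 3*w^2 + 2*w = d*(2*w^2 + w - 1) - 2*w^3 + 11*w^2 + 7*w - 6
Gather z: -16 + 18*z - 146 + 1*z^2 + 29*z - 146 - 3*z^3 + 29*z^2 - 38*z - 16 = -3*z^3 + 30*z^2 + 9*z - 324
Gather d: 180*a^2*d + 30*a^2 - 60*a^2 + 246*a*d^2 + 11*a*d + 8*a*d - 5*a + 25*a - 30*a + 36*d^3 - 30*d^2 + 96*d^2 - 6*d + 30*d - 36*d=-30*a^2 - 10*a + 36*d^3 + d^2*(246*a + 66) + d*(180*a^2 + 19*a - 12)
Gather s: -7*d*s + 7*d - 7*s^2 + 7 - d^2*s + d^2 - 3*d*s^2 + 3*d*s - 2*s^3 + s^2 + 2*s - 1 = d^2 + 7*d - 2*s^3 + s^2*(-3*d - 6) + s*(-d^2 - 4*d + 2) + 6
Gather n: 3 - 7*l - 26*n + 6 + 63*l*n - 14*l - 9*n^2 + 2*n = -21*l - 9*n^2 + n*(63*l - 24) + 9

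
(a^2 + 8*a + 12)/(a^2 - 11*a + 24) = (a^2 + 8*a + 12)/(a^2 - 11*a + 24)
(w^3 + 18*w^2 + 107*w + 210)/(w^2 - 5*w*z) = (w^3 + 18*w^2 + 107*w + 210)/(w*(w - 5*z))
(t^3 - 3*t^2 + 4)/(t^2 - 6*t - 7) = (t^2 - 4*t + 4)/(t - 7)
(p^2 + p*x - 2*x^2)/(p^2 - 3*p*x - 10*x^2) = (-p + x)/(-p + 5*x)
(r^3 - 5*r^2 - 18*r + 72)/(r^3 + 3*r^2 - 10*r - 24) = (r - 6)/(r + 2)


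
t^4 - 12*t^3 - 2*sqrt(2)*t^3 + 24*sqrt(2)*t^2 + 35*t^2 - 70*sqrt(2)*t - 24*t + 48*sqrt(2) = (t - 8)*(t - 3)*(t - 1)*(t - 2*sqrt(2))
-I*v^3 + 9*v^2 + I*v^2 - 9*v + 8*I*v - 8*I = (v + I)*(v + 8*I)*(-I*v + I)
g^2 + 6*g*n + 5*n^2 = (g + n)*(g + 5*n)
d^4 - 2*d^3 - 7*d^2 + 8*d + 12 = (d - 3)*(d - 2)*(d + 1)*(d + 2)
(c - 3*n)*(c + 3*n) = c^2 - 9*n^2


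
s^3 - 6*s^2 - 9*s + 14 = (s - 7)*(s - 1)*(s + 2)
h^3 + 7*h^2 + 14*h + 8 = (h + 1)*(h + 2)*(h + 4)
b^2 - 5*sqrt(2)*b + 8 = (b - 4*sqrt(2))*(b - sqrt(2))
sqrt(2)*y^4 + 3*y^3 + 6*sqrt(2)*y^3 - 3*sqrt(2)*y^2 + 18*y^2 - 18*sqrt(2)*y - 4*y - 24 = (y + 6)*(y - sqrt(2))*(y + 2*sqrt(2))*(sqrt(2)*y + 1)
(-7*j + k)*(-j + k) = 7*j^2 - 8*j*k + k^2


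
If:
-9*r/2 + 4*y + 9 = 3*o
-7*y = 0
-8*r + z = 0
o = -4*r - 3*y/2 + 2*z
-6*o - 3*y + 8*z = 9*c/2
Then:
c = -32/81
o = 8/3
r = 2/9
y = 0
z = 16/9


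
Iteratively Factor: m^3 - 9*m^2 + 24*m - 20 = (m - 5)*(m^2 - 4*m + 4) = (m - 5)*(m - 2)*(m - 2)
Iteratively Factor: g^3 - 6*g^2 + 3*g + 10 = (g + 1)*(g^2 - 7*g + 10) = (g - 5)*(g + 1)*(g - 2)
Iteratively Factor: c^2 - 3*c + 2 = (c - 2)*(c - 1)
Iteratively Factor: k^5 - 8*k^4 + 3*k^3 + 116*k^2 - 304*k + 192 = (k - 4)*(k^4 - 4*k^3 - 13*k^2 + 64*k - 48) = (k - 4)*(k + 4)*(k^3 - 8*k^2 + 19*k - 12) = (k - 4)*(k - 1)*(k + 4)*(k^2 - 7*k + 12) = (k - 4)^2*(k - 1)*(k + 4)*(k - 3)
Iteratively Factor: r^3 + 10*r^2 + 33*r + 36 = (r + 3)*(r^2 + 7*r + 12) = (r + 3)^2*(r + 4)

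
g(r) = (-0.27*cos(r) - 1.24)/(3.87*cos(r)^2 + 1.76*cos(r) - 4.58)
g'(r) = (7.74*sin(r)*cos(r) + 1.76*sin(r))*(-0.27*cos(r) - 1.24)/(3.87*cos(r)^2 + 1.76*cos(r) - 4.58)^2 + 0.27*sin(r)/(3.87*cos(r)^2 + 1.76*cos(r) - 4.58) = (1.0449*sin(r)^2 - 9.5976*cos(r) - 4.4639)*sin(r)/(3.87*cos(r)^2 + 1.76*cos(r) - 4.58)^2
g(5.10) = 0.40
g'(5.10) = 0.59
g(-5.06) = 0.38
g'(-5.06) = -0.51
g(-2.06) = 0.24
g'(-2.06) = -0.04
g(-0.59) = 3.29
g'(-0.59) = 33.97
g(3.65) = 0.32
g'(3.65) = -0.20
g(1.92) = 0.24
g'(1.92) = -0.01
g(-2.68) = 0.33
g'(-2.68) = -0.21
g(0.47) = -22.64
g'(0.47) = -1356.01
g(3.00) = 0.38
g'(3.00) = 0.11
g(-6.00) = -2.21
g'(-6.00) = -8.27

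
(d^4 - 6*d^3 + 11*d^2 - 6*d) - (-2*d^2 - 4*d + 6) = d^4 - 6*d^3 + 13*d^2 - 2*d - 6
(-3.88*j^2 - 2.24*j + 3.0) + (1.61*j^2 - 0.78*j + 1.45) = -2.27*j^2 - 3.02*j + 4.45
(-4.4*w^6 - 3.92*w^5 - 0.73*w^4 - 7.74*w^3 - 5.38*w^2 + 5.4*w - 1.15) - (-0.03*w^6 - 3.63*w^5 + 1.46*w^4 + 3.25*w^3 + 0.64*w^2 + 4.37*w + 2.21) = -4.37*w^6 - 0.29*w^5 - 2.19*w^4 - 10.99*w^3 - 6.02*w^2 + 1.03*w - 3.36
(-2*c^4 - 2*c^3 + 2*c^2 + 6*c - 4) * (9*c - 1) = -18*c^5 - 16*c^4 + 20*c^3 + 52*c^2 - 42*c + 4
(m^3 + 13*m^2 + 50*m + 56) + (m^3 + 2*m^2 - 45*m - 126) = 2*m^3 + 15*m^2 + 5*m - 70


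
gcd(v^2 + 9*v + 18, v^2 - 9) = v + 3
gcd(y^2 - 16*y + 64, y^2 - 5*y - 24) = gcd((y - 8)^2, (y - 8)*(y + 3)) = y - 8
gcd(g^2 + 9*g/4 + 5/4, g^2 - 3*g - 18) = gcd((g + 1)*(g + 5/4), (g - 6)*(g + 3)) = 1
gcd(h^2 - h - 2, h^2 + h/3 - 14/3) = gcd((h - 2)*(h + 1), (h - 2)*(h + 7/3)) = h - 2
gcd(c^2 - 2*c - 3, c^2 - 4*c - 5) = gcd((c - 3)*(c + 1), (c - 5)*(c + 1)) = c + 1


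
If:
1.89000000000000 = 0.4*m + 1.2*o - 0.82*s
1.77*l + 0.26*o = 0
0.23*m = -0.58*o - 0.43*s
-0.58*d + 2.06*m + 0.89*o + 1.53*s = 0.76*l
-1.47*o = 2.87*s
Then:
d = -9.85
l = -0.28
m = -2.97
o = 1.90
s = -0.97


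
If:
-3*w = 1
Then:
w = -1/3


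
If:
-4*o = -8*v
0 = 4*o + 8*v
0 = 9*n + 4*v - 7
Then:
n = 7/9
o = 0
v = 0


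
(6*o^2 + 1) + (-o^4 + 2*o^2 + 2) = -o^4 + 8*o^2 + 3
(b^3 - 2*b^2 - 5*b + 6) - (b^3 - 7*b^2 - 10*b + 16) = 5*b^2 + 5*b - 10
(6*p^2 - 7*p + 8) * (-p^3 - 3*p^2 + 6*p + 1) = -6*p^5 - 11*p^4 + 49*p^3 - 60*p^2 + 41*p + 8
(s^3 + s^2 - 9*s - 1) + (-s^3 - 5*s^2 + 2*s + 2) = -4*s^2 - 7*s + 1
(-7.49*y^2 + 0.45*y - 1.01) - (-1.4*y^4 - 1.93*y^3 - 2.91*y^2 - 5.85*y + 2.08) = 1.4*y^4 + 1.93*y^3 - 4.58*y^2 + 6.3*y - 3.09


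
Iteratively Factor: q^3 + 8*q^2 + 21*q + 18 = (q + 3)*(q^2 + 5*q + 6) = (q + 3)^2*(q + 2)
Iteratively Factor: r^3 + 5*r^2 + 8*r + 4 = (r + 2)*(r^2 + 3*r + 2) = (r + 1)*(r + 2)*(r + 2)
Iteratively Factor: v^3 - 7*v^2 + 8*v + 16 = (v + 1)*(v^2 - 8*v + 16) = (v - 4)*(v + 1)*(v - 4)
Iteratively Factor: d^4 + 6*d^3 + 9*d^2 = (d)*(d^3 + 6*d^2 + 9*d) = d*(d + 3)*(d^2 + 3*d) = d*(d + 3)^2*(d)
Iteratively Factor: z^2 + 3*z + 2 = (z + 2)*(z + 1)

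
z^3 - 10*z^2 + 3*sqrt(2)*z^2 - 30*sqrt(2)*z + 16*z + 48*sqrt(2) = (z - 8)*(z - 2)*(z + 3*sqrt(2))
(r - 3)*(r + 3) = r^2 - 9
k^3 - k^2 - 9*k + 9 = (k - 3)*(k - 1)*(k + 3)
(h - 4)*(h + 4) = h^2 - 16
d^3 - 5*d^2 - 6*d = d*(d - 6)*(d + 1)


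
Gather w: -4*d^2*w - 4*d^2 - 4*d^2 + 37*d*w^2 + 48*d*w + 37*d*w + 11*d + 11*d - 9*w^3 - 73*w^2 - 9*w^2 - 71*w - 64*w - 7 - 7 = -8*d^2 + 22*d - 9*w^3 + w^2*(37*d - 82) + w*(-4*d^2 + 85*d - 135) - 14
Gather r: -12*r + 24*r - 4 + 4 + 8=12*r + 8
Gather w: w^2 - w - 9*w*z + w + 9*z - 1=w^2 - 9*w*z + 9*z - 1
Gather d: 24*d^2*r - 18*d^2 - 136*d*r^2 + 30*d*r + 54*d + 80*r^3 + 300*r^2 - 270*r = d^2*(24*r - 18) + d*(-136*r^2 + 30*r + 54) + 80*r^3 + 300*r^2 - 270*r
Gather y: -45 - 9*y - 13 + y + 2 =-8*y - 56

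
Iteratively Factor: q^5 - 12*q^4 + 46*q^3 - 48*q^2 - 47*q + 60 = (q - 4)*(q^4 - 8*q^3 + 14*q^2 + 8*q - 15) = (q - 4)*(q - 3)*(q^3 - 5*q^2 - q + 5) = (q - 4)*(q - 3)*(q + 1)*(q^2 - 6*q + 5) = (q - 5)*(q - 4)*(q - 3)*(q + 1)*(q - 1)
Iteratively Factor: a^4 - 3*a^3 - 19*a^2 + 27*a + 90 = (a - 5)*(a^3 + 2*a^2 - 9*a - 18) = (a - 5)*(a + 3)*(a^2 - a - 6) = (a - 5)*(a - 3)*(a + 3)*(a + 2)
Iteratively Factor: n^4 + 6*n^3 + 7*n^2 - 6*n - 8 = (n + 1)*(n^3 + 5*n^2 + 2*n - 8) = (n - 1)*(n + 1)*(n^2 + 6*n + 8) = (n - 1)*(n + 1)*(n + 2)*(n + 4)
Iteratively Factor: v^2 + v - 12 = (v - 3)*(v + 4)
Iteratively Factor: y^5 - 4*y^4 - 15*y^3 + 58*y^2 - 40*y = (y)*(y^4 - 4*y^3 - 15*y^2 + 58*y - 40) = y*(y + 4)*(y^3 - 8*y^2 + 17*y - 10) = y*(y - 1)*(y + 4)*(y^2 - 7*y + 10) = y*(y - 2)*(y - 1)*(y + 4)*(y - 5)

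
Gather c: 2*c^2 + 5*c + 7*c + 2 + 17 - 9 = 2*c^2 + 12*c + 10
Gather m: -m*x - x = -m*x - x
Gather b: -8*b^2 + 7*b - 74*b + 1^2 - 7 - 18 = -8*b^2 - 67*b - 24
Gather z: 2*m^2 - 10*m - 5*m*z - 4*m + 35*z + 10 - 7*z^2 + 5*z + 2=2*m^2 - 14*m - 7*z^2 + z*(40 - 5*m) + 12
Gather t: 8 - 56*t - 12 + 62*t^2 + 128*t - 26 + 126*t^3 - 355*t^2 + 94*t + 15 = 126*t^3 - 293*t^2 + 166*t - 15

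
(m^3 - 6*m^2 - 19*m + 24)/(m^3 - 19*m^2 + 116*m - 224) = (m^2 + 2*m - 3)/(m^2 - 11*m + 28)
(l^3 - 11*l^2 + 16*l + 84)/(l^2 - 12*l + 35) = (l^2 - 4*l - 12)/(l - 5)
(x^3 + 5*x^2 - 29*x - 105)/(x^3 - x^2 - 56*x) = (x^2 - 2*x - 15)/(x*(x - 8))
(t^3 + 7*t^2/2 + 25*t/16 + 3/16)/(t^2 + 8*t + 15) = (t^2 + t/2 + 1/16)/(t + 5)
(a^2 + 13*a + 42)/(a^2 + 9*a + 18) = (a + 7)/(a + 3)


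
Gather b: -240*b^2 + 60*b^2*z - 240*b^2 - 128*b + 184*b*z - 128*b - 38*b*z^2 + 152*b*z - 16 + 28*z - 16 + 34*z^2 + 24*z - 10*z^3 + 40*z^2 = b^2*(60*z - 480) + b*(-38*z^2 + 336*z - 256) - 10*z^3 + 74*z^2 + 52*z - 32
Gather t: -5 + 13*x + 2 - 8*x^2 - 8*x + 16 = -8*x^2 + 5*x + 13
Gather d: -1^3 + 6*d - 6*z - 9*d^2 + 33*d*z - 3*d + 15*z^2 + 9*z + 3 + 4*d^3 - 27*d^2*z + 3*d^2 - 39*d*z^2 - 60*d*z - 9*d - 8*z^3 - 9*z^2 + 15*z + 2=4*d^3 + d^2*(-27*z - 6) + d*(-39*z^2 - 27*z - 6) - 8*z^3 + 6*z^2 + 18*z + 4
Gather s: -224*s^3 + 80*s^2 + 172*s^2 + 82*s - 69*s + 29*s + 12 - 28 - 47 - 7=-224*s^3 + 252*s^2 + 42*s - 70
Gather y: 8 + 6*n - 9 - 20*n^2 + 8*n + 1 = -20*n^2 + 14*n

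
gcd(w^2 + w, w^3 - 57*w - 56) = w + 1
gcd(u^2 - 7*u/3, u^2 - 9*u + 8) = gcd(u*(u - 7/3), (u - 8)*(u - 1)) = 1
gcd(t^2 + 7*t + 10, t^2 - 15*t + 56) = 1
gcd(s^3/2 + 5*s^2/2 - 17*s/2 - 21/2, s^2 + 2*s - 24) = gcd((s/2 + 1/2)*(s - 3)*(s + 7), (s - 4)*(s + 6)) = 1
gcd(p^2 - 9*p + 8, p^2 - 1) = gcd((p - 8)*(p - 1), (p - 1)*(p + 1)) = p - 1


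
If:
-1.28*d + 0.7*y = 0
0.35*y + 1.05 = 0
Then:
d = -1.64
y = -3.00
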